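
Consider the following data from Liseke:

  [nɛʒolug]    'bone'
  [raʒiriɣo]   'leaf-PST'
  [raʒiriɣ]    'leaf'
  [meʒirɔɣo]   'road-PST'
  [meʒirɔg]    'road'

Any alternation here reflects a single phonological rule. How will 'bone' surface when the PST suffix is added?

The root 'road' surfaces as [meʒirɔɣo] and [meʒirɔg], with a stem-final [ɣ] ~ [g] alternation.
The stem 'leaf' ([raʒiriɣo], [raʒiriɣ]) shows [ɣ] unchanged in both environments, so [ɣ] cannot be basic with [g] derived in isolation.
Therefore /g/ is basic and [ɣ] is derived by intervocalic spirantization (voiced stops become fricatives between vowels).
From [nɛʒolug] the stem 'bone' is /nɛʒolug/; between vowels this yields [nɛʒoluɣo].

[nɛʒoluɣo]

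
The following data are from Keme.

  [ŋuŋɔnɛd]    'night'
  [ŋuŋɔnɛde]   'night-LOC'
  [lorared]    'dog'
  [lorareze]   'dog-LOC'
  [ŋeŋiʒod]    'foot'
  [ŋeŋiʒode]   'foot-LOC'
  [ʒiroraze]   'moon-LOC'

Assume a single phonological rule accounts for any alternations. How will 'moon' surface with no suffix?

In [lorared] and [lorareze] the final segment of 'dog' alternates: [d] ~ [z].
Compare 'night', with invariant [d] in [ŋuŋɔnɛd] and [ŋuŋɔnɛde]: an analysis with underlying /d/ and a rule producing [z] before the LOC suffix would wrongly predict alternation here too.
Therefore /z/ is basic and [d] is derived by word-final hardening (voiced fricatives become stops word-finally).
From [ʒiroraze] the stem 'moon' is /ʒiroraz/; word-finally this yields [ʒirorad].

[ʒirorad]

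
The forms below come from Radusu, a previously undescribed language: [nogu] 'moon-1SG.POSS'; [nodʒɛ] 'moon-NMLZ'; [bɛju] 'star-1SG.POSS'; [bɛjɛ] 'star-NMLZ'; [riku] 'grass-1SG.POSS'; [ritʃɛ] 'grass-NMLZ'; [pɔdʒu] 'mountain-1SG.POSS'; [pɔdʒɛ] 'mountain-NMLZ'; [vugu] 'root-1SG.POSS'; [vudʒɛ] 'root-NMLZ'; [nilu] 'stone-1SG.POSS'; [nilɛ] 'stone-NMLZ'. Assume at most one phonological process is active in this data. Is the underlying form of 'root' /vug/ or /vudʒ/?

/vug/

The stem for 'root' ends in [g] in [vugu] but [dʒ] in [vudʒɛ].
But 'mountain' keeps [dʒ] in both environments ([pɔdʒu], [pɔdʒɛ]), so there is no rule changing /dʒ/ to [g] before the 1SG.POSS suffix.
The alternation reflects palatalization before a front vowel: /k/ and /g/ become palato-alveolar [tʃ] and [dʒ] before a front vowel. /g/ is underlying.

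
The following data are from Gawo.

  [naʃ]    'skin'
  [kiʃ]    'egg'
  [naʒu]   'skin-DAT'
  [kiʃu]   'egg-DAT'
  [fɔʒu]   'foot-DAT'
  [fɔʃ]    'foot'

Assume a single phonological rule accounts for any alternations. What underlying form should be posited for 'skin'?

/naʒ/

'skin' shows [ʃ] ~ [ʒ] at the end of the stem ([naʃ] vs [naʒu]).
If /ʃ/ were underlying and a rule turned it into [ʒ] before the DAT suffix, 'egg' would also alternate; but it has [ʃ] in both [kiʃ] and [kiʃu].
The underlying segment must be /ʒ/; voiced obstruents become voiceless word-finally, yielding [ʃ] there.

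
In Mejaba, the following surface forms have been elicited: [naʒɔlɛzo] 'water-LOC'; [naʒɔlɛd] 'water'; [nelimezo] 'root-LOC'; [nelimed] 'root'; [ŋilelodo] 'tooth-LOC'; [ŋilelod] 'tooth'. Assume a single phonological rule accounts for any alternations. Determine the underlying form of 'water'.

/naʒɔlɛz/

In [naʒɔlɛzo] and [naʒɔlɛd] the final segment of 'water' alternates: [z] ~ [d].
The stem 'tooth' ([ŋilelodo], [ŋilelod]) shows [d] unchanged in both environments, so [d] cannot be basic with [z] derived before the LOC suffix.
Therefore /z/ is basic and [d] is derived by word-final hardening (voiced fricatives become stops word-finally).
The underlying form of 'water' is therefore /naʒɔlɛz/.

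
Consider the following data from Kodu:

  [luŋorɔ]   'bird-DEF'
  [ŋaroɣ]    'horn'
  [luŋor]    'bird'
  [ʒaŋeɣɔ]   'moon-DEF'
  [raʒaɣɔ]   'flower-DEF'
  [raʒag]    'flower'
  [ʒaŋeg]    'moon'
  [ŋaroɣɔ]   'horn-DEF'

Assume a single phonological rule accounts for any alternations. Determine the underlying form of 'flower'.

In [raʒag] and [raʒaɣɔ] the final segment of 'flower' alternates: [g] ~ [ɣ].
If /ɣ/ were underlying and a rule turned it into [g] in isolation, 'horn' would also alternate; but it has [ɣ] in both [ŋaroɣ] and [ŋaroɣɔ].
So /g/ is underlying, and a rule of intervocalic spirantization — voiced stops become fricatives between vowels — gives [ɣ].

/raʒag/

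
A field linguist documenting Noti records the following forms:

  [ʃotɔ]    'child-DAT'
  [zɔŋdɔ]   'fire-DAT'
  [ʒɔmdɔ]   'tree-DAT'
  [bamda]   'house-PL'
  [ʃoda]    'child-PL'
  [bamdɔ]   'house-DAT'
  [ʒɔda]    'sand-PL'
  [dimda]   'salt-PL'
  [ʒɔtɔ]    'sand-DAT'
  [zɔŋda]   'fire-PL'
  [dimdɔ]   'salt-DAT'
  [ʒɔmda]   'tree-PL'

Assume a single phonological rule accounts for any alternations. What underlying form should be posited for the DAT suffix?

The DAT morpheme has two allomorphs, [-dɔ] and [-tɔ].
By contrast the PL suffix keeps its initial [d] throughout — that segment must be underlying.
The DAT suffix is therefore /-tɔ/ underlyingly, with post-nasal voicing: voiceless stops become voiced after a nasal.

/-tɔ/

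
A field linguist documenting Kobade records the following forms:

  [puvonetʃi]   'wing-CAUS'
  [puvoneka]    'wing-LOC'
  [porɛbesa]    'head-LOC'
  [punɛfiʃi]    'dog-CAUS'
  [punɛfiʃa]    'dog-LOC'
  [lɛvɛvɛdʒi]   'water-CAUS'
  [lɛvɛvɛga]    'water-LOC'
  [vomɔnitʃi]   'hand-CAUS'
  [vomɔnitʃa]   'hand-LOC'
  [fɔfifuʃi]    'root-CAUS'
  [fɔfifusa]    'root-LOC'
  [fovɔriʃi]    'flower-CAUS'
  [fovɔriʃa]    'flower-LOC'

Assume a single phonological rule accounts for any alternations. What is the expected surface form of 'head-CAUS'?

'root' shows [ʃ] ~ [s] at the end of the stem ([fɔfifuʃi] vs [fɔfifusa]).
If /ʃ/ were underlying and a rule turned it into [s] before the LOC suffix, 'flower' would also alternate; but it has [ʃ] in both [fovɔriʃi] and [fovɔriʃa].
So /s/ is underlying, and a rule of palatalization before a front vowel — /k/, /g/ and /s/ become palato-alveolar [tʃ], [dʒ] and [ʃ] before a front vowel — gives [ʃ].
The one attested form of 'head', [porɛbesa], shows underlying /porɛbes/. Applying the same rule before a front vowel gives [porɛbeʃi].

[porɛbeʃi]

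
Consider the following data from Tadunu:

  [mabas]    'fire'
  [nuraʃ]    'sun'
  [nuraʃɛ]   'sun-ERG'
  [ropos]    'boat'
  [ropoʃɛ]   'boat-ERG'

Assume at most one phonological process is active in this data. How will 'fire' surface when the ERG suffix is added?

[mabaʃɛ]

'boat' shows [s] ~ [ʃ] at the end of the stem ([ropos] vs [ropoʃɛ]).
Compare 'sun', with invariant [ʃ] in [nuraʃ] and [nuraʃɛ]: an analysis with underlying /ʃ/ and a rule producing [s] in isolation would wrongly predict alternation here too.
The alternation reflects palatalization before a front vowel: /s/ becomes palato-alveolar [ʃ] before a front vowel. /s/ is underlying.
The one attested form of 'fire', [mabas], shows underlying /mabas/. Applying the same rule before a front vowel gives [mabaʃɛ].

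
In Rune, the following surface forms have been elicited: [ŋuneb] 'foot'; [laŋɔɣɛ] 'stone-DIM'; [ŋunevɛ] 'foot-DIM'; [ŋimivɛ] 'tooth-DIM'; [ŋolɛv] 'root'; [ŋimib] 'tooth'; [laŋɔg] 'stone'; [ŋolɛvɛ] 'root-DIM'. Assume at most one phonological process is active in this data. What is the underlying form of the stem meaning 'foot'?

The root 'foot' surfaces as [ŋunevɛ] and [ŋuneb], with a stem-final [v] ~ [b] alternation.
The stem 'root' ([ŋolɛvɛ], [ŋolɛv]) shows [v] unchanged in both environments, so [v] cannot be basic with [b] derived in isolation.
So /b/ is underlying, and a rule of intervocalic spirantization — voiced stops become fricatives between vowels — gives [v].

/ŋuneb/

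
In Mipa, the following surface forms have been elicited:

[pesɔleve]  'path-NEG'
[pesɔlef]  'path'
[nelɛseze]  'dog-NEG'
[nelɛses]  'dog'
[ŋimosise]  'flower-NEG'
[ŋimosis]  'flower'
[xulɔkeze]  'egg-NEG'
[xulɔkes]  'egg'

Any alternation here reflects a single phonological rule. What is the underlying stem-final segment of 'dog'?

/z/

The root 'dog' surfaces as [nelɛseze] and [nelɛses], with a stem-final [z] ~ [s] alternation.
The stem 'flower' ([ŋimosise], [ŋimosis]) shows [s] unchanged in both environments, so [s] cannot be basic with [z] derived before the NEG suffix.
So /z/ is underlying, and a rule of word-final obstruent devoicing — voiced obstruents become voiceless word-finally — gives [s].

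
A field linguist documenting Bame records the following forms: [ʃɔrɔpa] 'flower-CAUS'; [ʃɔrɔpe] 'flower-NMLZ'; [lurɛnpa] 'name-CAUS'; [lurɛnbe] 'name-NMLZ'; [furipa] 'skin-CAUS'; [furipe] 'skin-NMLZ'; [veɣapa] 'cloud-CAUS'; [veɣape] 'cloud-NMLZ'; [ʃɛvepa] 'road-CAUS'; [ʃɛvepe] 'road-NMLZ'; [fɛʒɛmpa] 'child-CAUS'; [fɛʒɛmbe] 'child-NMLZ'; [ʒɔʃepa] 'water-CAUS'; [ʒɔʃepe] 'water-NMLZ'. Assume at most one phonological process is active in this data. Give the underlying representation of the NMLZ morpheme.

The NMLZ morpheme has two allomorphs, [-be] and [-pe].
The CAUS suffix, which begins with [p], is invariant after every stem; so [p] is not altered by any rule here.
The NMLZ suffix is therefore /-be/ underlyingly, with post-vocalic devoicing: voiced stops become voiceless after a vowel.

/-be/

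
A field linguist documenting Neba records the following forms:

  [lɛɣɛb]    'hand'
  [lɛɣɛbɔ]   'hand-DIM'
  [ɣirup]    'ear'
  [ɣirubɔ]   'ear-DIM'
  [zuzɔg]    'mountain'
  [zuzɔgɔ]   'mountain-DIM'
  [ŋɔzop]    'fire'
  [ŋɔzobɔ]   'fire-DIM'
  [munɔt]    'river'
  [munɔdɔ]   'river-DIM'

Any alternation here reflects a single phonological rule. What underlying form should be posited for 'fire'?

'fire' shows [p] ~ [b] at the end of the stem ([ŋɔzop] vs [ŋɔzobɔ]).
Compare 'hand', with invariant [b] in [lɛɣɛb] and [lɛɣɛbɔ]: an analysis with underlying /b/ and a rule producing [p] in isolation would wrongly predict alternation here too.
So /p/ is underlying, and a rule of intervocalic voicing — voiceless stops become voiced between vowels — gives [b].

/ŋɔzop/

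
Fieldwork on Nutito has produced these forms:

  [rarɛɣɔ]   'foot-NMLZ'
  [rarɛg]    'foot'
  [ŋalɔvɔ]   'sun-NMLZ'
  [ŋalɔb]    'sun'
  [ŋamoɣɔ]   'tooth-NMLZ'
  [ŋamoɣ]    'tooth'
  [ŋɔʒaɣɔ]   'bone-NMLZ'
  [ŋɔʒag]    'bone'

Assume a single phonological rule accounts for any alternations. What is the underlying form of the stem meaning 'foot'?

/rarɛg/

In [rarɛɣɔ] and [rarɛg] the final segment of 'foot' alternates: [ɣ] ~ [g].
Compare 'tooth', with invariant [ɣ] in [ŋamoɣɔ] and [ŋamoɣ]: an analysis with underlying /ɣ/ and a rule producing [g] in isolation would wrongly predict alternation here too.
Therefore /g/ is basic and [ɣ] is derived by intervocalic spirantization (voiced stops become fricatives between vowels).
Hence 'foot' is /rarɛg/ underlyingly.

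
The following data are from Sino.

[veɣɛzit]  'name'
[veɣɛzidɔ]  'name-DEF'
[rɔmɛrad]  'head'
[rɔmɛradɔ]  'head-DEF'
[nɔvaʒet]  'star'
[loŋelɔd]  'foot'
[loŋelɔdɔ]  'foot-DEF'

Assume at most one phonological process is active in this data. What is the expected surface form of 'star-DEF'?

The root 'name' surfaces as [veɣɛzit] and [veɣɛzidɔ], with a stem-final [t] ~ [d] alternation.
But 'foot' keeps [d] in both environments ([loŋelɔd], [loŋelɔdɔ]), so there is no rule changing /d/ to [t] in isolation.
The alternation reflects intervocalic voicing: voiceless stops become voiced between vowels. /t/ is underlying.
The one attested form of 'star', [nɔvaʒet], shows underlying /nɔvaʒet/. Applying the same rule between vowels gives [nɔvaʒedɔ].

[nɔvaʒedɔ]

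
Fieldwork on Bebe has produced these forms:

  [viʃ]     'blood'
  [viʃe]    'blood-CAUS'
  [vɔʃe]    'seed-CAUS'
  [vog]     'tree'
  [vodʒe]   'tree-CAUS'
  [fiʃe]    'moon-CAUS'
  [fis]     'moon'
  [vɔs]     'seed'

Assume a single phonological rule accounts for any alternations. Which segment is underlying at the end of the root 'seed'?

/s/

'seed' shows [ʃ] ~ [s] at the end of the stem ([vɔʃe] vs [vɔs]).
The stem 'blood' ([viʃe], [viʃ]) shows [ʃ] unchanged in both environments, so [ʃ] cannot be basic with [s] derived in isolation.
Therefore /s/ is basic and [ʃ] is derived by palatalization before a front vowel (/g/ and /s/ become palato-alveolar [dʒ] and [ʃ] before a front vowel).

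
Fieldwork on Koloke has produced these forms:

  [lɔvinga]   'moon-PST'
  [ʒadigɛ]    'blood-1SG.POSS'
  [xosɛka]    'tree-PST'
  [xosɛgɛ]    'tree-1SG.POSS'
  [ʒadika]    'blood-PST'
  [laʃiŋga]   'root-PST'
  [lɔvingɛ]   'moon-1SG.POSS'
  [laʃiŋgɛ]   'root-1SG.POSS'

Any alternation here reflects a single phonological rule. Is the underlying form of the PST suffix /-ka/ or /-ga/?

/-ka/

The PST morpheme has two allomorphs, [-ga] and [-ka].
The 1SG.POSS suffix, which begins with [g], is invariant after every stem; so [g] is not altered by any rule here.
So the underlying form is /-ka/, and voiceless stops become voiced after a nasal.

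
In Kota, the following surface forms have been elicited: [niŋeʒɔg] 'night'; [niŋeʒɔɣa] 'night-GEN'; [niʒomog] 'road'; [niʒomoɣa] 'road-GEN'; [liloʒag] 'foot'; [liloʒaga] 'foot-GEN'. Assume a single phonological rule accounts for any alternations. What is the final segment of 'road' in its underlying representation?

/ɣ/

The root 'road' surfaces as [niʒomog] and [niʒomoɣa], with a stem-final [g] ~ [ɣ] alternation.
If /g/ were underlying and a rule turned it into [ɣ] before the GEN suffix, 'foot' would also alternate; but it has [g] in both [liloʒag] and [liloʒaga].
So /ɣ/ is underlying, and a rule of word-final hardening — voiced fricatives become stops word-finally — gives [g].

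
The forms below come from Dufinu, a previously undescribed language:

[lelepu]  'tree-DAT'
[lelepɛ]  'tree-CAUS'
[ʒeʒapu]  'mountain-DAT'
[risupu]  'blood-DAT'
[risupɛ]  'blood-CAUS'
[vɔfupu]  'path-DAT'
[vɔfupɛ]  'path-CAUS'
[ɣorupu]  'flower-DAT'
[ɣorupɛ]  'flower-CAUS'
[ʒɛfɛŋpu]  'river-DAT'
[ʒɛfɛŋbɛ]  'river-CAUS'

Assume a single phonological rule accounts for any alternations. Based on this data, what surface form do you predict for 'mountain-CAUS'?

The CAUS morpheme has two allomorphs, [-bɛ] and [-pɛ].
The DAT suffix, which begins with [p], is invariant after every stem; so [p] is not altered by any rule here.
The CAUS suffix is therefore /-bɛ/ underlyingly, with post-vocalic devoicing: voiced stops become voiceless after a vowel.
After 'mountain', which ends in a vowel, the suffix surfaces as [-pɛ], giving [ʒeʒapɛ].

[ʒeʒapɛ]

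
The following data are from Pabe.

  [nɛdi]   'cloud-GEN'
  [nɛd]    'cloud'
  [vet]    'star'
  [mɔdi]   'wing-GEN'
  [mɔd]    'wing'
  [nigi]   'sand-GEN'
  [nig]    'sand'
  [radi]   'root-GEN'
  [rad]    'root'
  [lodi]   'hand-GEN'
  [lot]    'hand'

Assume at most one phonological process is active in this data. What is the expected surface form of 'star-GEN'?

The stem for 'hand' ends in [d] in [lodi] but [t] in [lot].
The stem 'cloud' ([nɛdi], [nɛd]) shows [d] unchanged in both environments, so [d] cannot be basic with [t] derived in isolation.
The alternation reflects intervocalic voicing: voiceless stops become voiced between vowels. /t/ is underlying.
The one attested form of 'star', [vet], shows underlying /vet/. Applying the same rule between vowels gives [vedi].

[vedi]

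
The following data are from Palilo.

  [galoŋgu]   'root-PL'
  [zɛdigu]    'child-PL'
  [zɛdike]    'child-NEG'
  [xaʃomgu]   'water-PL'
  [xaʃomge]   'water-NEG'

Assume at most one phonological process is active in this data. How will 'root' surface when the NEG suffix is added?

[galoŋge]

The NEG suffix surfaces as [-ge] and [-ke], depending on the final segment of the stem.
By contrast the PL suffix keeps its initial [g] throughout — that segment must be underlying.
The NEG suffix is therefore /-ke/ underlyingly, with post-nasal voicing: voiceless stops become voiced after a nasal.
After 'root', which ends in a nasal, the suffix surfaces as [-ge], giving [galoŋge].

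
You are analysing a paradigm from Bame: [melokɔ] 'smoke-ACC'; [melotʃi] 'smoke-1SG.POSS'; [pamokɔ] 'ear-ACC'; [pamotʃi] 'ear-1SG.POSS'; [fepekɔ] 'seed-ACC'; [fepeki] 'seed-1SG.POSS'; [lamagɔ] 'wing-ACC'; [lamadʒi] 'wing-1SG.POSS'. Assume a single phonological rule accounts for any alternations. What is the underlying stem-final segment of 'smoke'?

The stem for 'smoke' ends in [k] in [melokɔ] but [tʃ] in [melotʃi].
But 'seed' keeps [k] in both environments ([fepekɔ], [fepeki]), so there is no rule changing /k/ to [tʃ] before the 1SG.POSS suffix.
The alternation reflects depalatalization: palato-alveolar /tʃ/ and /dʒ/ become [k] and [g] when no front vowel follows. /tʃ/ is underlying.

/tʃ/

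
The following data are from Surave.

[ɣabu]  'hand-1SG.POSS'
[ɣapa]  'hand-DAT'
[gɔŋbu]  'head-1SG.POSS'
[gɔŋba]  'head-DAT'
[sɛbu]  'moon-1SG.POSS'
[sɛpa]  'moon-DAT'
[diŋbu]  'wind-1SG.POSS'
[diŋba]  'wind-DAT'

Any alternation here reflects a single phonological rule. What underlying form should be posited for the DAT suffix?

/-pa/

The DAT morpheme has two allomorphs, [-ba] and [-pa].
By contrast the 1SG.POSS suffix keeps its initial [b] throughout — that segment must be underlying.
So the underlying form is /-pa/, and voiceless stops become voiced after a nasal.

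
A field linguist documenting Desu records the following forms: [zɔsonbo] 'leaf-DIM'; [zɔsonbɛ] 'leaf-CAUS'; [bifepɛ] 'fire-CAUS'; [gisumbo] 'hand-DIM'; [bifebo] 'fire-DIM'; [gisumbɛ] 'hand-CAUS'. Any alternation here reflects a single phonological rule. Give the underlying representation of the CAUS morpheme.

The CAUS suffix surfaces as [-bɛ] and [-pɛ], depending on the final segment of the stem.
The DIM suffix, which begins with [b], is invariant after every stem; so [b] is not altered by any rule here.
So the underlying form is /-pɛ/, and voiceless stops become voiced after a nasal.

/-pɛ/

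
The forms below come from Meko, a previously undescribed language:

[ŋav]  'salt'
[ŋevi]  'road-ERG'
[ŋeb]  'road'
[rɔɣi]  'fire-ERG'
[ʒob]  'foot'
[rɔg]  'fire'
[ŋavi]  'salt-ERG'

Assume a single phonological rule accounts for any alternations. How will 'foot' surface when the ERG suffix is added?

[ʒovi]

The stem for 'road' ends in [b] in [ŋeb] but [v] in [ŋevi].
If /v/ were underlying and a rule turned it into [b] in isolation, 'salt' would also alternate; but it has [v] in both [ŋav] and [ŋavi].
The alternation reflects intervocalic spirantization: voiced stops become fricatives between vowels. /b/ is underlying.
The one attested form of 'foot', [ʒob], shows underlying /ʒob/. Applying the same rule between vowels gives [ʒovi].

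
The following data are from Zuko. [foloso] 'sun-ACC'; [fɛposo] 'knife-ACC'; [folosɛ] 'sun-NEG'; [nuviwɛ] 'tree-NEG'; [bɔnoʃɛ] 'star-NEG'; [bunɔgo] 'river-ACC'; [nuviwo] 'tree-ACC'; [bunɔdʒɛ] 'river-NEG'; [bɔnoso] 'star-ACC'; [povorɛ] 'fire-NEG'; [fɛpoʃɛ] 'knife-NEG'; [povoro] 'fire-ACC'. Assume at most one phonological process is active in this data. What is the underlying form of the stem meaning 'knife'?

In [fɛposo] and [fɛpoʃɛ] the final segment of 'knife' alternates: [s] ~ [ʃ].
But 'sun' keeps [s] in both environments ([foloso], [folosɛ]), so there is no rule changing /s/ to [ʃ] before the NEG suffix.
Therefore /ʃ/ is basic and [s] is derived by depalatalization (palato-alveolar /dʒ/ and /ʃ/ become [g] and [s] when no front vowel follows).

/fɛpoʃ/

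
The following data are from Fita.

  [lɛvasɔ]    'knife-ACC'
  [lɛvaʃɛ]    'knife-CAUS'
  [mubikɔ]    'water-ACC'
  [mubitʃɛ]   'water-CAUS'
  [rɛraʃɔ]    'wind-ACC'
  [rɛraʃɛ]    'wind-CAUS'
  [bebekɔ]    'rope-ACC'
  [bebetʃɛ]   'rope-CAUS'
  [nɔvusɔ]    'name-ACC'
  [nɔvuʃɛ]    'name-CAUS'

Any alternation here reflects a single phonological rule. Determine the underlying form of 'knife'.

/lɛvas/

The stem for 'knife' ends in [s] in [lɛvasɔ] but [ʃ] in [lɛvaʃɛ].
If /ʃ/ were underlying and a rule turned it into [s] before the ACC suffix, 'wind' would also alternate; but it has [ʃ] in both [rɛraʃɔ] and [rɛraʃɛ].
The alternation reflects palatalization before a front vowel: /k/ and /s/ become palato-alveolar [tʃ] and [ʃ] before a front vowel. /s/ is underlying.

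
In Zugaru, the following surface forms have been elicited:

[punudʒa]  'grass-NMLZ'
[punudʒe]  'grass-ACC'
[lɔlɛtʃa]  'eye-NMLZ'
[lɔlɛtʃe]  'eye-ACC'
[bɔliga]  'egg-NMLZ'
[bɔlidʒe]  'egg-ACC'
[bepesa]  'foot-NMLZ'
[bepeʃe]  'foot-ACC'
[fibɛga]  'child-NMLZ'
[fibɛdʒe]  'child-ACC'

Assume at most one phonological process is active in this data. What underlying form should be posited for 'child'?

/fibɛg/

The root 'child' surfaces as [fibɛga] and [fibɛdʒe], with a stem-final [g] ~ [dʒ] alternation.
Compare 'grass', with invariant [dʒ] in [punudʒa] and [punudʒe]: an analysis with underlying /dʒ/ and a rule producing [g] before the NMLZ suffix would wrongly predict alternation here too.
The alternation reflects palatalization before a front vowel: /g/ and /s/ become palato-alveolar [dʒ] and [ʃ] before a front vowel. /g/ is underlying.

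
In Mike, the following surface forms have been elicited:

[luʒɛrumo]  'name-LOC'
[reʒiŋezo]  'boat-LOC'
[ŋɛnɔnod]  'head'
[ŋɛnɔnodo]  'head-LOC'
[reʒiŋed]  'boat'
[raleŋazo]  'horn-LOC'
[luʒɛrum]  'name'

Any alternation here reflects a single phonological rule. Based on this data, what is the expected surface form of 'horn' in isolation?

[raleŋad]

The root 'boat' surfaces as [reʒiŋed] and [reʒiŋezo], with a stem-final [d] ~ [z] alternation.
Compare 'head', with invariant [d] in [ŋɛnɔnod] and [ŋɛnɔnodo]: an analysis with underlying /d/ and a rule producing [z] before the LOC suffix would wrongly predict alternation here too.
The underlying segment must be /z/; voiced fricatives become stops word-finally, yielding [d] there.
The one attested form of 'horn', [raleŋazo], shows underlying /raleŋaz/. Applying the same rule word-finally gives [raleŋad].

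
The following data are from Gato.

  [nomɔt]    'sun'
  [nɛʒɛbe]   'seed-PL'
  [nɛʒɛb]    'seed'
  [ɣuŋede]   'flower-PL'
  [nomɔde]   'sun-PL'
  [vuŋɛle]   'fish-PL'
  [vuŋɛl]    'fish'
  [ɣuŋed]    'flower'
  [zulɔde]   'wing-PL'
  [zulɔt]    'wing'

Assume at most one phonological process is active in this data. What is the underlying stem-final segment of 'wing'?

/t/

In [zulɔde] and [zulɔt] the final segment of 'wing' alternates: [d] ~ [t].
If /d/ were underlying and a rule turned it into [t] in isolation, 'flower' would also alternate; but it has [d] in both [ɣuŋede] and [ɣuŋed].
Therefore /t/ is basic and [d] is derived by intervocalic voicing (voiceless stops become voiced between vowels).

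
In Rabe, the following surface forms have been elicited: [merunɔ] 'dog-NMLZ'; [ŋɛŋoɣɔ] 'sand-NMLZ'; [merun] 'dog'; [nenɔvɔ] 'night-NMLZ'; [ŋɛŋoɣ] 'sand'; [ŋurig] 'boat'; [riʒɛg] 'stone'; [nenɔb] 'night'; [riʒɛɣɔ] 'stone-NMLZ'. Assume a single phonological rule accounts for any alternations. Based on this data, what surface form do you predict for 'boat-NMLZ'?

In [riʒɛg] and [riʒɛɣɔ] the final segment of 'stone' alternates: [g] ~ [ɣ].
But 'sand' keeps [ɣ] in both environments ([ŋɛŋoɣ], [ŋɛŋoɣɔ]), so there is no rule changing /ɣ/ to [g] in isolation.
So /g/ is underlying, and a rule of intervocalic spirantization — voiced stops become fricatives between vowels — gives [ɣ].
From [ŋurig] the stem 'boat' is /ŋurig/; between vowels this yields [ŋuriɣɔ].

[ŋuriɣɔ]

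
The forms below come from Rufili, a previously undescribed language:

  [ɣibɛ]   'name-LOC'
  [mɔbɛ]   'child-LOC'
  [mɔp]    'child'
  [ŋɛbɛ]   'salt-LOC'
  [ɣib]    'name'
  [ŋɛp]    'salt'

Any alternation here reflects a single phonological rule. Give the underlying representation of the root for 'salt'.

/ŋɛp/

'salt' shows [p] ~ [b] at the end of the stem ([ŋɛp] vs [ŋɛbɛ]).
Compare 'name', with invariant [b] in [ɣib] and [ɣibɛ]: an analysis with underlying /b/ and a rule producing [p] in isolation would wrongly predict alternation here too.
So /p/ is underlying, and a rule of intervocalic voicing — voiceless stops become voiced between vowels — gives [b].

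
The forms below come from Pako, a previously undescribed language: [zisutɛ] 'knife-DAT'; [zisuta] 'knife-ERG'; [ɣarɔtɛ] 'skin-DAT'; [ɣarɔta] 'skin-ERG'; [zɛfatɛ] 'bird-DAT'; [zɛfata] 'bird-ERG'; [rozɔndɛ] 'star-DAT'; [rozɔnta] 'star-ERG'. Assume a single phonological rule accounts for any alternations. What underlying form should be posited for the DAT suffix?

/-dɛ/

The DAT morpheme has two allomorphs, [-dɛ] and [-tɛ].
The ERG suffix, which begins with [t], is invariant after every stem; so [t] is not altered by any rule here.
So the underlying form is /-dɛ/, and voiced stops become voiceless after a vowel.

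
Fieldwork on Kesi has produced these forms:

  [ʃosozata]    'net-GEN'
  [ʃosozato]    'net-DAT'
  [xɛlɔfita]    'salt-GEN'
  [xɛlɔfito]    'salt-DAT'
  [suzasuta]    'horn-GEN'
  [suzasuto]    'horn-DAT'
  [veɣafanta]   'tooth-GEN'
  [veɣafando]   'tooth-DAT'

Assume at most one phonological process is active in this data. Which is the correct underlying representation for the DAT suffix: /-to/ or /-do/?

/-do/

The DAT suffix surfaces as [-do] and [-to], depending on the final segment of the stem.
The GEN suffix, which begins with [t], is invariant after every stem; so [t] is not altered by any rule here.
So the underlying form is /-do/, and voiced stops become voiceless after a vowel.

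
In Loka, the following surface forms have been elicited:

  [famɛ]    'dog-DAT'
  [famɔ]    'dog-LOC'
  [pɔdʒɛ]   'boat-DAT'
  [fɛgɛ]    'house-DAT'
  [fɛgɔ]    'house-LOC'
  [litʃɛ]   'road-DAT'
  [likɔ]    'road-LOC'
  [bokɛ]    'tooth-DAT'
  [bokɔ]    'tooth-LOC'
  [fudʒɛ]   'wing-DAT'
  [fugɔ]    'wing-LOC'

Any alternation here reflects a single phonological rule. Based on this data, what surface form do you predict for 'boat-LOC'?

'wing' shows [dʒ] ~ [g] at the end of the stem ([fudʒɛ] vs [fugɔ]).
But 'house' keeps [g] in both environments ([fɛgɛ], [fɛgɔ]), so there is no rule changing /g/ to [dʒ] before the DAT suffix.
Therefore /dʒ/ is basic and [g] is derived by depalatalization (palato-alveolar /tʃ/ and /dʒ/ become [k] and [g] when no front vowel follows).
From [pɔdʒɛ] the stem 'boat' is /pɔdʒ/; when no front vowel follows this yields [pɔgɔ].

[pɔgɔ]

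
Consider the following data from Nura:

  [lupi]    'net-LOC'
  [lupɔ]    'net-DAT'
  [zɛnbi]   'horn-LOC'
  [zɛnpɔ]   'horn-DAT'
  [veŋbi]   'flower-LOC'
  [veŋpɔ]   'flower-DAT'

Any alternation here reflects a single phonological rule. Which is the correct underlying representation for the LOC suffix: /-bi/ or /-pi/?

/-bi/

The LOC suffix surfaces as [-bi] and [-pi], depending on the final segment of the stem.
The DAT suffix, which begins with [p], is invariant after every stem; so [p] is not altered by any rule here.
The LOC suffix is therefore /-bi/ underlyingly, with post-vocalic devoicing: voiced stops become voiceless after a vowel.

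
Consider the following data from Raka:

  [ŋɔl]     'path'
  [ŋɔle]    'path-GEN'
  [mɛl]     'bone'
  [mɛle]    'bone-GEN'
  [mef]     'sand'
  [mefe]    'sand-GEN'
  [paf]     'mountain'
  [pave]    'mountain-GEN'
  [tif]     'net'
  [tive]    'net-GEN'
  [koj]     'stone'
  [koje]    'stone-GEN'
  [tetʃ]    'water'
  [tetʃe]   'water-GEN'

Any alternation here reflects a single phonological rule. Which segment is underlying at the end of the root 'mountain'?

/v/

The stem for 'mountain' ends in [f] in [paf] but [v] in [pave].
The stem 'sand' ([mef], [mefe]) shows [f] unchanged in both environments, so [f] cannot be basic with [v] derived before the GEN suffix.
The underlying segment must be /v/; voiced obstruents become voiceless word-finally, yielding [f] there.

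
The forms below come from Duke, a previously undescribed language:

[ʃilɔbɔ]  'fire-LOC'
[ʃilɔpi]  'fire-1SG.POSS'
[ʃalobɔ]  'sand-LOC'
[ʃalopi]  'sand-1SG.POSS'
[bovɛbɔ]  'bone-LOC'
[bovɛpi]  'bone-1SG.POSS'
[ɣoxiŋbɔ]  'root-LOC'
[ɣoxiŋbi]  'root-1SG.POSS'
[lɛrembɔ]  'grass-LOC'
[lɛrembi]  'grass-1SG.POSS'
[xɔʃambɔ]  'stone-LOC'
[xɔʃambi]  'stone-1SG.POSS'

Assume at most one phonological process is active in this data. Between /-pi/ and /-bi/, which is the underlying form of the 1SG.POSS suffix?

The 1SG.POSS morpheme has two allomorphs, [-bi] and [-pi].
By contrast the LOC suffix keeps its initial [b] throughout — that segment must be underlying.
So the underlying form is /-pi/, and voiceless stops become voiced after a nasal.

/-pi/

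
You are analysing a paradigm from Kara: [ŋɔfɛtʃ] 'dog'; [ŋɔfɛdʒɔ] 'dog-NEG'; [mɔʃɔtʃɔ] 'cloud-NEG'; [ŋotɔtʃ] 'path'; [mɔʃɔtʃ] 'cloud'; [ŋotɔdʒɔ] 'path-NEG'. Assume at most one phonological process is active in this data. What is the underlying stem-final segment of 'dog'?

/dʒ/

'dog' shows [dʒ] ~ [tʃ] at the end of the stem ([ŋɔfɛdʒɔ] vs [ŋɔfɛtʃ]).
If /tʃ/ were underlying and a rule turned it into [dʒ] before the NEG suffix, 'cloud' would also alternate; but it has [tʃ] in both [mɔʃɔtʃɔ] and [mɔʃɔtʃ].
So /dʒ/ is underlying, and a rule of word-final obstruent devoicing — voiced obstruents become voiceless word-finally — gives [tʃ].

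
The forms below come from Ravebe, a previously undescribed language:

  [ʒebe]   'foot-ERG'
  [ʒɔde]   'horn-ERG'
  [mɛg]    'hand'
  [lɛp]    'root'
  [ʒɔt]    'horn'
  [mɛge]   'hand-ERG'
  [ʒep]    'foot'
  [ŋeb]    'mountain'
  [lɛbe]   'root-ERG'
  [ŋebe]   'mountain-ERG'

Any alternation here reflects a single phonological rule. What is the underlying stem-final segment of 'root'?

The stem for 'root' ends in [p] in [lɛp] but [b] in [lɛbe].
Compare 'mountain', with invariant [b] in [ŋeb] and [ŋebe]: an analysis with underlying /b/ and a rule producing [p] in isolation would wrongly predict alternation here too.
Therefore /p/ is basic and [b] is derived by intervocalic voicing (voiceless stops become voiced between vowels).

/p/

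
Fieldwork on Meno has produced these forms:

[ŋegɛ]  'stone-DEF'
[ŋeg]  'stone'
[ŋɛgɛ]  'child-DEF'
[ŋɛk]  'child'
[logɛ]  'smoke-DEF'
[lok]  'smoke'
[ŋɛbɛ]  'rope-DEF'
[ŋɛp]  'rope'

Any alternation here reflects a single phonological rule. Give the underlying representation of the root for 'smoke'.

'smoke' shows [g] ~ [k] at the end of the stem ([logɛ] vs [lok]).
Compare 'stone', with invariant [g] in [ŋegɛ] and [ŋeg]: an analysis with underlying /g/ and a rule producing [k] in isolation would wrongly predict alternation here too.
The underlying segment must be /k/; voiceless stops become voiced between vowels, yielding [g] there.
Hence 'smoke' is /lok/ underlyingly.

/lok/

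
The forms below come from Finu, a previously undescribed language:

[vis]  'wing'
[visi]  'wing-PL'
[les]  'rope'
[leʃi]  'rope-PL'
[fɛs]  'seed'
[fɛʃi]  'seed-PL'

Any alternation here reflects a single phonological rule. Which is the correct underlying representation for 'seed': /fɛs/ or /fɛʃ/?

/fɛʃ/

The root 'seed' surfaces as [fɛs] and [fɛʃi], with a stem-final [s] ~ [ʃ] alternation.
The stem 'wing' ([vis], [visi]) shows [s] unchanged in both environments, so [s] cannot be basic with [ʃ] derived before the PL suffix.
So /ʃ/ is underlying, and a rule of depalatalization — palato-alveolar /ʃ/ becomes [s] when no front vowel follows — gives [s].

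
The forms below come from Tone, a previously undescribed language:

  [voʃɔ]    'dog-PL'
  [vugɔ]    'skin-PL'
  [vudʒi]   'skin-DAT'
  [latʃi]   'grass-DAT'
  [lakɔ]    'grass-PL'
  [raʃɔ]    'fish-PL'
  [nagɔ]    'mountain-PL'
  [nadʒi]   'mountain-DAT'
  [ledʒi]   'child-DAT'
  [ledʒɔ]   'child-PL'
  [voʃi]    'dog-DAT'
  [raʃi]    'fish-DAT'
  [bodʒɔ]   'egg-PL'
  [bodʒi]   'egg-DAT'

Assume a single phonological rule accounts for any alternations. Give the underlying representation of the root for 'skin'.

/vug/

The stem for 'skin' ends in [dʒ] in [vudʒi] but [g] in [vugɔ].
If /dʒ/ were underlying and a rule turned it into [g] before the PL suffix, 'child' would also alternate; but it has [dʒ] in both [ledʒi] and [ledʒɔ].
So /g/ is underlying, and a rule of palatalization before a front vowel — /k/ and /g/ become palato-alveolar [tʃ] and [dʒ] before a front vowel — gives [dʒ].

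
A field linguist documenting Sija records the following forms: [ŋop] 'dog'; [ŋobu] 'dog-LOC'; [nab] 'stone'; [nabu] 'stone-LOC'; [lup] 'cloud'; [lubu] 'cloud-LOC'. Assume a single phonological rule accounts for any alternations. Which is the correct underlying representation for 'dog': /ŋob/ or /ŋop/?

The stem for 'dog' ends in [p] in [ŋop] but [b] in [ŋobu].
But 'stone' keeps [b] in both environments ([nab], [nabu]), so there is no rule changing /b/ to [p] in isolation.
The alternation reflects intervocalic voicing: voiceless stops become voiced between vowels. /p/ is underlying.

/ŋop/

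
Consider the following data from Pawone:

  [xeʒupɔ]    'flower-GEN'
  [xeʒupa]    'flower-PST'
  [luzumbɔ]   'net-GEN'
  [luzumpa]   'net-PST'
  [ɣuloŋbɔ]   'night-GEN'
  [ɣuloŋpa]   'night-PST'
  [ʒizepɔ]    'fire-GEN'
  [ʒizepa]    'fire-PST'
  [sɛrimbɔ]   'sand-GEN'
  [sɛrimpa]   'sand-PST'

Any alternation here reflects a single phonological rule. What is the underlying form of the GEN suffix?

/-bɔ/

The GEN morpheme has two allomorphs, [-bɔ] and [-pɔ].
The PST suffix, which begins with [p], is invariant after every stem; so [p] is not altered by any rule here.
The GEN suffix is therefore /-bɔ/ underlyingly, with post-vocalic devoicing: voiced stops become voiceless after a vowel.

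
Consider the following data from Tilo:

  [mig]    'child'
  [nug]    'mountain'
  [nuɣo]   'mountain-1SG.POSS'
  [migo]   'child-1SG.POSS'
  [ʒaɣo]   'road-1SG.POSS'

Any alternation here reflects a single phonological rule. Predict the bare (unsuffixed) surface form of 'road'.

[ʒag]

'mountain' shows [g] ~ [ɣ] at the end of the stem ([nug] vs [nuɣo]).
But 'child' keeps [g] in both environments ([mig], [migo]), so there is no rule changing /g/ to [ɣ] before the 1SG.POSS suffix.
The alternation reflects word-final hardening: voiced fricatives become stops word-finally. /ɣ/ is underlying.
From [ʒaɣo] the stem 'road' is /ʒaɣ/; word-finally this yields [ʒag].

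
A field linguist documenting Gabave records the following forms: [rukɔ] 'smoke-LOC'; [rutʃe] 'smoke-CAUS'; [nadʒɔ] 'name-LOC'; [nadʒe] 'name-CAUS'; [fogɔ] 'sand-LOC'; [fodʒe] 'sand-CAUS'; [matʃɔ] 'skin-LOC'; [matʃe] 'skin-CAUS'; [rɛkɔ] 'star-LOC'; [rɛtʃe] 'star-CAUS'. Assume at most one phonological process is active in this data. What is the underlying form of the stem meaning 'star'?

/rɛk/

The root 'star' surfaces as [rɛkɔ] and [rɛtʃe], with a stem-final [k] ~ [tʃ] alternation.
The stem 'skin' ([matʃɔ], [matʃe]) shows [tʃ] unchanged in both environments, so [tʃ] cannot be basic with [k] derived before the LOC suffix.
Therefore /k/ is basic and [tʃ] is derived by palatalization before a front vowel (/k/ and /g/ become palato-alveolar [tʃ] and [dʒ] before a front vowel).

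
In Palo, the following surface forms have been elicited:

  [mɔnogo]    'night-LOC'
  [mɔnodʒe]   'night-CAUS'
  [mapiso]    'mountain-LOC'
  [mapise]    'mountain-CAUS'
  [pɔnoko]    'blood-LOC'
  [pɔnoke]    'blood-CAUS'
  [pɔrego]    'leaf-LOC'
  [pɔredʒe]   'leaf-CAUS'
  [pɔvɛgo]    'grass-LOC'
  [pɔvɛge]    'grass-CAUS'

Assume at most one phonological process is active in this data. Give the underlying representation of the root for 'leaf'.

/pɔredʒ/

In [pɔrego] and [pɔredʒe] the final segment of 'leaf' alternates: [g] ~ [dʒ].
Compare 'grass', with invariant [g] in [pɔvɛgo] and [pɔvɛge]: an analysis with underlying /g/ and a rule producing [dʒ] before the CAUS suffix would wrongly predict alternation here too.
The underlying segment must be /dʒ/; palato-alveolar /dʒ/ becomes [g] when no front vowel follows, yielding [g] there.
Hence 'leaf' is /pɔredʒ/ underlyingly.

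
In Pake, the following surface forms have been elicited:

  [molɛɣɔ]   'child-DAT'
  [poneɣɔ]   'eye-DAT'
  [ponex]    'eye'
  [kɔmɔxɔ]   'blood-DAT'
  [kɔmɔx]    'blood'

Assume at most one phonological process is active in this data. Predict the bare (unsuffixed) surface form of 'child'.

[molɛx]

The stem for 'eye' ends in [ɣ] in [poneɣɔ] but [x] in [ponex].
Compare 'blood', with invariant [x] in [kɔmɔxɔ] and [kɔmɔx]: an analysis with underlying /x/ and a rule producing [ɣ] before the DAT suffix would wrongly predict alternation here too.
Therefore /ɣ/ is basic and [x] is derived by word-final obstruent devoicing (voiced obstruents become voiceless word-finally).
From [molɛɣɔ] the stem 'child' is /molɛɣ/; word-finally this yields [molɛx].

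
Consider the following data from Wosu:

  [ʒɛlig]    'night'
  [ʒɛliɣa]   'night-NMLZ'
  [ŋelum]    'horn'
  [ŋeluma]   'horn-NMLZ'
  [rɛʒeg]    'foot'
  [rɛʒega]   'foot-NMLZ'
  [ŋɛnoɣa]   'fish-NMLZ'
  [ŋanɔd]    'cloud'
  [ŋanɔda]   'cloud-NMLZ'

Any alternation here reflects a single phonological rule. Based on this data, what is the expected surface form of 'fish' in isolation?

[ŋɛnog]

The root 'night' surfaces as [ʒɛlig] and [ʒɛliɣa], with a stem-final [g] ~ [ɣ] alternation.
If /g/ were underlying and a rule turned it into [ɣ] before the NMLZ suffix, 'foot' would also alternate; but it has [g] in both [rɛʒeg] and [rɛʒega].
The underlying segment must be /ɣ/; voiced fricatives become stops word-finally, yielding [g] there.
The one attested form of 'fish', [ŋɛnoɣa], shows underlying /ŋɛnoɣ/. Applying the same rule word-finally gives [ŋɛnog].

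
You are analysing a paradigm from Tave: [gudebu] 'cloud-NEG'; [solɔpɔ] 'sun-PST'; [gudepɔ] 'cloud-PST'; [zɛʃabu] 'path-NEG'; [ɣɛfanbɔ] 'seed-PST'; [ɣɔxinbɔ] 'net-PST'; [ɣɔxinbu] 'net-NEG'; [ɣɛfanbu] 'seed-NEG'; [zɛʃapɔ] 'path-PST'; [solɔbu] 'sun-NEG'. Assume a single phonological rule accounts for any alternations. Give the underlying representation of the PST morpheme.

/-pɔ/

The PST morpheme has two allomorphs, [-bɔ] and [-pɔ].
The NEG suffix, which begins with [b], is invariant after every stem; so [b] is not altered by any rule here.
The PST suffix is therefore /-pɔ/ underlyingly, with post-nasal voicing: voiceless stops become voiced after a nasal.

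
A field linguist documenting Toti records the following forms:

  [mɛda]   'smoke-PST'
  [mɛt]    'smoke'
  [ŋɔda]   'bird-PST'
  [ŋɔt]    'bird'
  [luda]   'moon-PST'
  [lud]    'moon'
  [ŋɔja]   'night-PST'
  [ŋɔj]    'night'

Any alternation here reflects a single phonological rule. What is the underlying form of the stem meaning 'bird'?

In [ŋɔda] and [ŋɔt] the final segment of 'bird' alternates: [d] ~ [t].
The stem 'moon' ([luda], [lud]) shows [d] unchanged in both environments, so [d] cannot be basic with [t] derived in isolation.
So /t/ is underlying, and a rule of intervocalic voicing — voiceless stops become voiced between vowels — gives [d].

/ŋɔt/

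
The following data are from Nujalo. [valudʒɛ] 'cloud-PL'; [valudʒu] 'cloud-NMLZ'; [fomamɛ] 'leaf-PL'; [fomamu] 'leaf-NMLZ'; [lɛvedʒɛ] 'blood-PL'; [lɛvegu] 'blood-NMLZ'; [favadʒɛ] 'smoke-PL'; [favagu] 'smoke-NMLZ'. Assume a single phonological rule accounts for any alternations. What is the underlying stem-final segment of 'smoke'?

The root 'smoke' surfaces as [favadʒɛ] and [favagu], with a stem-final [dʒ] ~ [g] alternation.
If /dʒ/ were underlying and a rule turned it into [g] before the NMLZ suffix, 'cloud' would also alternate; but it has [dʒ] in both [valudʒɛ] and [valudʒu].
Therefore /g/ is basic and [dʒ] is derived by palatalization before a front vowel (/g/ becomes palato-alveolar [dʒ] before a front vowel).

/g/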